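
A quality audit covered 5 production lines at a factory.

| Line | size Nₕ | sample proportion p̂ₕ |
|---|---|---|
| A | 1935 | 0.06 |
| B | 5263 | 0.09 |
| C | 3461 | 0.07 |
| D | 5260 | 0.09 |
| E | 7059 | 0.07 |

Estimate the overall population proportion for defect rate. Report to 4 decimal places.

0.0783

N = 1935 + 5263 + 3461 + 5260 + 7059 = 22978.
Overall proportion = Σ (Nₕ/N)·p̂ₕ.
Σ Nₕp̂ₕ = 116.1 + 473.67 + 242.27 + 473.4 + 494.13 = 1799.57.
1799.57 / 22978 = 0.078317... → 0.0783.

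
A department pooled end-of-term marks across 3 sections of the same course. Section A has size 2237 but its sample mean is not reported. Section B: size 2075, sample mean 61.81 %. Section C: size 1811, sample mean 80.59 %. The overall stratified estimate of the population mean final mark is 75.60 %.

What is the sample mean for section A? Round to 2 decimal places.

N = 2237 + 2075 + 1811 = 6123.
Overall total = μ·N = 75.60·6123 = 462898.8.
Subtract the known strata: 2075·61.81 + 1811·80.59 = 274204.24.
Remaining total for section A: 462898.8 − 274204.24 = 188694.56.
Divide by its size: 188694.56 / 2237 = 84.3516... → 84.35.

84.35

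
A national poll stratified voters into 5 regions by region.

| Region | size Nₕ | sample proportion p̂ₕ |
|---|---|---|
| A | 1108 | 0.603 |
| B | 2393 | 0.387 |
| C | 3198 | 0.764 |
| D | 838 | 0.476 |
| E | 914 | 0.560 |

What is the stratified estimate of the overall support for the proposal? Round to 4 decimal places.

Wₕ = Nₕ/N with N = 8451: 0.1311, 0.2832, 0.3784, 0.0992, 0.1082.
p̂_st = 0.1311·0.603 + 0.2832·0.387 + 0.3784·0.764 + 0.0992·0.476 + 0.1082·0.560 ≈ 0.585518... → 0.5855.

0.5855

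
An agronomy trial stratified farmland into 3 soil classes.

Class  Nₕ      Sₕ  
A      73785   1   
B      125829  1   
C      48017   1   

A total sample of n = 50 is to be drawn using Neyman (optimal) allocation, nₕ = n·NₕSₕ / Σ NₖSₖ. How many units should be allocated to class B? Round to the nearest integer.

25

A: NₕSₕ = 73785·1 = 73785
B: NₕSₕ = 125829·1 = 125829
C: NₕSₕ = 48017·1 = 48017
Σ NₕSₕ = 247631.
n_B = 50·125829/247631 = 25.407... → 25.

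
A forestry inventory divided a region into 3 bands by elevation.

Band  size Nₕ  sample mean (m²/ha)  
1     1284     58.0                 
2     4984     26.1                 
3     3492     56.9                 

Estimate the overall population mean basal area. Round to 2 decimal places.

41.32

N = 1284 + 4984 + 3492 = 9760.
The stratified mean weights each stratum mean by its population share Nₕ/N.
Σ Nₕx̄ₕ = 1284·58.0 + 4984·26.1 + 3492·56.9 = 74472 + 130082.4 + 198694.8 = 403249.2.
Divide by N: 403249.2 / 9760 = 41.3165... → 41.32.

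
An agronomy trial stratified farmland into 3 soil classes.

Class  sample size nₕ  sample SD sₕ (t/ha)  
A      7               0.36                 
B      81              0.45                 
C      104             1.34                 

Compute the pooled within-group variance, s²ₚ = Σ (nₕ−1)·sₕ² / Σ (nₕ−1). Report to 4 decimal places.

A: (7−1)·0.36² = 6·0.1296 = 0.7776
B: (81−1)·0.45² = 80·0.2025 = 16.2
C: (104−1)·1.34² = 103·1.7956 = 184.9468
Numerator = 201.9244; denominator = Σ(nₕ−1) = 189.
s²ₚ = 201.9244/189 = 1.068383... → 1.0684.

1.0684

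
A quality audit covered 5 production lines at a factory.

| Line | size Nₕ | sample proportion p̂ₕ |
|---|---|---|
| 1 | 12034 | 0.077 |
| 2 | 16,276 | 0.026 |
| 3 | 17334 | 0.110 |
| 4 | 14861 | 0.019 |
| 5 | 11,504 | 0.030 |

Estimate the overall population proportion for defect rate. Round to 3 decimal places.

0.054

N = 12034 + 16276 + 17334 + 14861 + 11504 = 72009.
Overall proportion = Σ (Nₕ/N)·p̂ₕ.
Σ Nₕp̂ₕ = 926.618 + 423.176 + 1906.74 + 282.359 + 345.12 = 3884.013.
3884.013 / 72009 = 0.05394... → 0.054.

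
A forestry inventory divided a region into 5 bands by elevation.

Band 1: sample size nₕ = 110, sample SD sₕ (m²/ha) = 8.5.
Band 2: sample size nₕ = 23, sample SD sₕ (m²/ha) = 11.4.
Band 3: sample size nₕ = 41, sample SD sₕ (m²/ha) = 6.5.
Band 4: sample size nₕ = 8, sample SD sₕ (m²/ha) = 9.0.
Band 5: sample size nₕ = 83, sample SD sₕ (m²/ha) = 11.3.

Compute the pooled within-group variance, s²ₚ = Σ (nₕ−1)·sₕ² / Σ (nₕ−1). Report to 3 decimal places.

Degrees of freedom: 109 + 22 + 40 + 7 + 82 = 260.
Σ(nₕ−1)sₕ² = 109·72.25 + 22·129.96 + 40·42.25 + 7·81 + 82·127.69 = 23461.95.
s²ₚ = 23461.95 / 260 = 90.23827... → 90.238.

90.238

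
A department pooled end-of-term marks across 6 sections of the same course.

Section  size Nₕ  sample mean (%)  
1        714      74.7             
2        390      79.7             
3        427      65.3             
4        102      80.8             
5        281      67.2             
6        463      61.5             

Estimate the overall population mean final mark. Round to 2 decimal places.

N = 714 + 390 + 427 + 102 + 281 + 463 = 2377.
Overall mean = Σ (Nₕ/N)·x̄ₕ — weight by population share, not a simple average.
Σ Nₕx̄ₕ = 714·74.7 + 390·79.7 + 427·65.3 + 102·80.8 + 281·67.2 + 463·61.5 = 53335.8 + 31083 + 27883.1 + 8241.6 + 18883.2 + 28474.5 = 167901.2.
Divide by N: 167901.2 / 2377 = 70.6358... → 70.64.

70.64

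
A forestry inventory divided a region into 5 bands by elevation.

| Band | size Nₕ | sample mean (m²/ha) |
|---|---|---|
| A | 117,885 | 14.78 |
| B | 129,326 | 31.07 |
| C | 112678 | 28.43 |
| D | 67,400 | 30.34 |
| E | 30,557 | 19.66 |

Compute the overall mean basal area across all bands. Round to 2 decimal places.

25.36

N = 457846; weights Wₕ = Nₕ/N = (0.2575, 0.2825, 0.2461, 0.1472, 0.0667).
x̄_st = Σ Wₕ·x̄ₕ = 0.2575·14.78 + 0.2825·31.07 + 0.2461·28.43 + 0.1472·30.34 + 0.0667·19.66 ≈ 25.3570...
→ 25.36.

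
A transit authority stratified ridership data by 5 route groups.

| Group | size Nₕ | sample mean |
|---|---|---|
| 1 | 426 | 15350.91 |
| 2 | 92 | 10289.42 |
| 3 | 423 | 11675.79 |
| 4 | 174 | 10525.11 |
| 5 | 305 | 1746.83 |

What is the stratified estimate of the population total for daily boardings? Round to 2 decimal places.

Estimate total by summing Nₕ·x̄ₕ over strata.
426·15350.91 + 92·10289.42 + 423·11675.79 + 174·10525.11 + 305·1746.83 = 6539487.66 + 946626.64 + 4938859.17 + 1831369.14 + 532783.15 = 14789125.76.

14789125.76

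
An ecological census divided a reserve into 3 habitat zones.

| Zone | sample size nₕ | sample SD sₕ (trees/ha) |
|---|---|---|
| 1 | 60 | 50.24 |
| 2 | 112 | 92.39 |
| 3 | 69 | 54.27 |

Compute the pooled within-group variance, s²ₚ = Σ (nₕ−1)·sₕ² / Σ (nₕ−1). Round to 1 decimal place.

5448.2

1: (60−1)·50.24² = 59·2524.0576 = 148919.3984
2: (112−1)·92.39² = 111·8535.9121 = 947486.2431
3: (69−1)·54.27² = 68·2945.2329 = 200275.8372
Numerator = 1296681.4787; denominator = Σ(nₕ−1) = 238.
s²ₚ = 1296681.4787/238 = 5448.242... → 5448.2.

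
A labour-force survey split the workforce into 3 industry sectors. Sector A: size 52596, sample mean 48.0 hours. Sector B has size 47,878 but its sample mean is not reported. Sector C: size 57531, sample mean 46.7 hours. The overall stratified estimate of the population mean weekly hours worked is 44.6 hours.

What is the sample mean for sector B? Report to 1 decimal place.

Σ Nₕx̄ₕ = N·μ, so 47878·x̄_B = 158005·44.6 − (52596·48.0 + 57531·46.7).
= 7047023 − 5211305.7 = 1835717.3.
x̄_B = 1835717.3 / 47878 = 38.342... → 38.3.

38.3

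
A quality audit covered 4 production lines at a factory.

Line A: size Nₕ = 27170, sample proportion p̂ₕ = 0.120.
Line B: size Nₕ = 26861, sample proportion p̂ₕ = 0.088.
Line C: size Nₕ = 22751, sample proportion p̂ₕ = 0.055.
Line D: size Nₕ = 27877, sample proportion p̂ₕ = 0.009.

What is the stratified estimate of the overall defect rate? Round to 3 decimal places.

0.068

N = 27170 + 26861 + 22751 + 27877 = 104659.
Overall proportion = Σ (Nₕ/N)·p̂ₕ.
Σ Nₕp̂ₕ = 3260.4 + 2363.768 + 1251.305 + 250.893 = 7126.366.
7126.366 / 104659 = 0.06809... → 0.068.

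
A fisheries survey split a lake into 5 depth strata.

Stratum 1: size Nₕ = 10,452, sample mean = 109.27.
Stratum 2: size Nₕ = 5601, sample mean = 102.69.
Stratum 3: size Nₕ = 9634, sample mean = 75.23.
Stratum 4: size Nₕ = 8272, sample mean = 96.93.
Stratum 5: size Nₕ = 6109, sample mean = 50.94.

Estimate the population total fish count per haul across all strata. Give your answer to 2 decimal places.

3555019.97

Population total = Σ Nₕ·x̄ₕ (each stratum's size times its mean).
10452·109.27 + 5601·102.69 + 9634·75.23 + 8272·96.93 + 6109·50.94 = 1142090.04 + 575166.69 + 724765.82 + 801804.96 + 311192.46 = 3555019.97.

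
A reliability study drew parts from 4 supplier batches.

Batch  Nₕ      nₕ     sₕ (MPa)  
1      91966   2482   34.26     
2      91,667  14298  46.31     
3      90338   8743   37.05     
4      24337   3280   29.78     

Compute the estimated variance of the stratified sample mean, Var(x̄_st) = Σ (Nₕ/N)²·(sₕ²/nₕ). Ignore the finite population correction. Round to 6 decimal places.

0.075309

N = 298308. Term for each stratum: Wₕ²sₕ²/nₕ.
Var(x̄_st) = 0.044946692 + 0.014163497 + 0.014398826 + 0.001799616 = 0.075308631 → 0.075309.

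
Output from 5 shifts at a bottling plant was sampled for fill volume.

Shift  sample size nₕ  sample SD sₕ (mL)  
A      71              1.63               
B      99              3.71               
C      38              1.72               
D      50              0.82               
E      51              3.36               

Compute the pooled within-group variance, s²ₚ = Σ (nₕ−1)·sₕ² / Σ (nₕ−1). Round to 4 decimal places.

A: (71−1)·1.63² = 70·2.6569 = 185.983
B: (99−1)·3.71² = 98·13.7641 = 1348.8818
C: (38−1)·1.72² = 37·2.9584 = 109.4608
D: (50−1)·0.82² = 49·0.6724 = 32.9476
E: (51−1)·3.36² = 50·11.2896 = 564.48
Numerator = 2241.7532; denominator = Σ(nₕ−1) = 304.
s²ₚ = 2241.7532/304 = 7.374188... → 7.3742.

7.3742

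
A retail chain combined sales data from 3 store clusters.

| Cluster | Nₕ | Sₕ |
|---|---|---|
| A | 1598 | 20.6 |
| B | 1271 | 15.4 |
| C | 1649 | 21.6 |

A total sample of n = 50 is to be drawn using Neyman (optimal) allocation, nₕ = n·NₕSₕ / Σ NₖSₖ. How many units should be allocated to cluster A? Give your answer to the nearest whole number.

Σ NₕSₕ = 1598·20.6 + 1271·15.4 + 1649·21.6 = 88110.6.
Share for A: 32918.8/88110.6 = 0.37361.
n_A = 50 × 0.37361 = 18.680... → 19.

19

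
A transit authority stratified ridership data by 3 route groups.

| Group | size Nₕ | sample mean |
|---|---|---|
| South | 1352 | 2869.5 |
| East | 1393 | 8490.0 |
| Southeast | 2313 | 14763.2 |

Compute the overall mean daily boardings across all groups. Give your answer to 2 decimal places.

9856.35

N = 1352 + 1393 + 2313 = 5058.
Overall mean = Σ (Nₕ/N)·x̄ₕ — weight by population share, not a simple average.
Σ Nₕx̄ₕ = 1352·2869.5 + 1393·8490.0 + 2313·14763.2 = 3879564 + 11826570 + 34147281.6 = 49853415.6.
Divide by N: 49853415.6 / 5058 = 9856.3495... → 9856.35.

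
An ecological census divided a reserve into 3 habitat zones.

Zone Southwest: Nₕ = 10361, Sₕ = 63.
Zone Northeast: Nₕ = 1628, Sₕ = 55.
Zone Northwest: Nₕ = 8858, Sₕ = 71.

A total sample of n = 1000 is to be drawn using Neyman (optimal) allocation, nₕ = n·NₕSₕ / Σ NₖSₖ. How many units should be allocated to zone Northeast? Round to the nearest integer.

65

Σ NₕSₕ = 10361·63 + 1628·55 + 8858·71 = 1371201.
Share for Northeast: 89540/1371201 = 0.06530.
n_Northeast = 1000 × 0.06530 = 65.300... → 65.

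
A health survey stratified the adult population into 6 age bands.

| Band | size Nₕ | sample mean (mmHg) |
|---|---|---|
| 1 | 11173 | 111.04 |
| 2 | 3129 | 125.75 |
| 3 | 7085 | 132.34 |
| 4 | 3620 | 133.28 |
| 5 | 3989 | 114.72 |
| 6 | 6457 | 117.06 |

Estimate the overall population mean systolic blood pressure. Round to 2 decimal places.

N = 11173 + 3129 + 7085 + 3620 + 3989 + 6457 = 35453.
The stratified mean weights each stratum mean by its population share Nₕ/N.
Σ Nₕx̄ₕ = 11173·111.04 + 3129·125.75 + 7085·132.34 + 3620·133.28 + 3989·114.72 + 6457·117.06 = 1240649.92 + 393471.75 + 937628.9 + 482473.6 + 457618.08 + 755856.42 = 4267698.67.
Divide by N: 4267698.67 / 35453 = 120.3762... → 120.38.

120.38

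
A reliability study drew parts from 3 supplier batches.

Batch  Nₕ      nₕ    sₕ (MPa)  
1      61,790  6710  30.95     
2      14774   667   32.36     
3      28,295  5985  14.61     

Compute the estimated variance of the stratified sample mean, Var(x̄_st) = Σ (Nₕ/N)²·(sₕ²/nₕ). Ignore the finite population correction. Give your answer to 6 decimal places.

N = 104859. Term for each stratum: Wₕ²sₕ²/nₕ.
Var(x̄_st) = 0.049570552 + 0.031165633 + 0.002596834 = 0.083333020 → 0.083333.

0.083333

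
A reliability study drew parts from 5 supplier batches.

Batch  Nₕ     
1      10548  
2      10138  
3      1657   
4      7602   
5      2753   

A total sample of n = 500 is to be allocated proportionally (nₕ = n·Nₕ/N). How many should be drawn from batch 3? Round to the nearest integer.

N = 10548 + 10138 + 1657 + 7602 + 2753 = 32698.
n_3 = 500·1657/32698 = 25.338... → 25.

25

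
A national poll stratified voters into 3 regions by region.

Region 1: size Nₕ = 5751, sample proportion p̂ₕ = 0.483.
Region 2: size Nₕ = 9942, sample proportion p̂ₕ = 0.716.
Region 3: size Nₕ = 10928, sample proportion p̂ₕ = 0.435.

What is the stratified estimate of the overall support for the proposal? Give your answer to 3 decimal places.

0.550

Wₕ = Nₕ/N with N = 26621: 0.2160, 0.3735, 0.4105.
p̂_st = 0.2160·0.483 + 0.3735·0.716 + 0.4105·0.435 ≈ 0.55031... → 0.550.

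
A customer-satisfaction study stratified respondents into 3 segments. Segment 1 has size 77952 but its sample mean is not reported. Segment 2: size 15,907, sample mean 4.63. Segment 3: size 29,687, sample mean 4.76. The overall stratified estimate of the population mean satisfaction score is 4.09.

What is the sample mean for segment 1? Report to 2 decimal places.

Σ Nₕx̄ₕ = N·μ, so 77952·x̄_1 = 123546·4.09 − (15907·4.63 + 29687·4.76).
= 505303.14 − 214959.53 = 290343.61.
x̄_1 = 290343.61 / 77952 = 3.7246... → 3.72.

3.72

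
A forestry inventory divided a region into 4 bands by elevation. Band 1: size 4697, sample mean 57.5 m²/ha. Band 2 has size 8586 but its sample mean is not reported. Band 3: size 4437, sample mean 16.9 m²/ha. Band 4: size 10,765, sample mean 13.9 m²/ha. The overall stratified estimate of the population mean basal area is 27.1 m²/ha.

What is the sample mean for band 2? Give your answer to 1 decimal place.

32.3

Σ Nₕx̄ₕ = N·μ, so 8586·x̄_2 = 28485·27.1 − (4697·57.5 + 4437·16.9 + 10765·13.9).
= 771943.5 − 494696.3 = 277247.2.
x̄_2 = 277247.2 / 8586 = 32.291... → 32.3.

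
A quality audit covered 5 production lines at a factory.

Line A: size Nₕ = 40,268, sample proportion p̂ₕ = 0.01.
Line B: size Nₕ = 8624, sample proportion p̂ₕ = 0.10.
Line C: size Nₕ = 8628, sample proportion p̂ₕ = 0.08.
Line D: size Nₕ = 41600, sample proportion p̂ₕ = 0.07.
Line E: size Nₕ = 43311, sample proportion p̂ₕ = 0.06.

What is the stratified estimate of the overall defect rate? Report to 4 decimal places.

0.0524

N = 40268 + 8624 + 8628 + 41600 + 43311 = 142431.
Overall proportion = Σ (Nₕ/N)·p̂ₕ.
Σ Nₕp̂ₕ = 402.68 + 862.4 + 690.24 + 2912 + 2598.66 = 7465.98.
7465.98 / 142431 = 0.052418... → 0.0524.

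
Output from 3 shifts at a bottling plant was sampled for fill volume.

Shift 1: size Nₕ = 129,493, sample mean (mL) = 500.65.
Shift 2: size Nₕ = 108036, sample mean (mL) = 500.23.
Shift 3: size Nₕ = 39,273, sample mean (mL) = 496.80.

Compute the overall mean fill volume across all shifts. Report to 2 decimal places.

N = 129493 + 108036 + 39273 = 276802.
Weight each subgroup mean by Nₕ/N and sum.
Σ Nₕx̄ₕ = 129493·500.65 + 108036·500.23 + 39273·496.80 = 64830670.45 + 54042848.28 + 19510826.4 = 138384345.13.
Divide by N: 138384345.13 / 276802 = 499.9398... → 499.94.

499.94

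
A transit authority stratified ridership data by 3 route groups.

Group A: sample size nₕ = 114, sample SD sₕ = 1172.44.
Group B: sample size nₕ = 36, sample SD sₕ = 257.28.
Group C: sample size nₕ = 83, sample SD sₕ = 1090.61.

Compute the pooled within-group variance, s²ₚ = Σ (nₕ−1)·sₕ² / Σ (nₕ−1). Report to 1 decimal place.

1109485.2

Degrees of freedom: 113 + 35 + 82 = 230.
Σ(nₕ−1)sₕ² = 113·1374615.5536 + 35·66192.9984 + 82·1189430.1721 = 255181586.613.
s²ₚ = 255181586.613 / 230 = 1109485.159... → 1109485.2.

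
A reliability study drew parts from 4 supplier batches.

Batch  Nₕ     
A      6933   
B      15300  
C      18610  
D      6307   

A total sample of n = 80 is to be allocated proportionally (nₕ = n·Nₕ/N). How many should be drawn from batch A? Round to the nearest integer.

N = 6933 + 15300 + 18610 + 6307 = 47150.
n_A = 80·6933/47150 = 11.763... → 12.

12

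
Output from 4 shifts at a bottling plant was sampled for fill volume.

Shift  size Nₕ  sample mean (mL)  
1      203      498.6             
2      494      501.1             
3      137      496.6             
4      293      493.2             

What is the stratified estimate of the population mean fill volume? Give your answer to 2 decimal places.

x̄_st = (Σ Nₕx̄ₕ) / (Σ Nₕ) = (203·498.6 + 494·501.1 + 137·496.6 + 293·493.2) / 1127
= 561301 / 1127 = 498.0488... → 498.05.

498.05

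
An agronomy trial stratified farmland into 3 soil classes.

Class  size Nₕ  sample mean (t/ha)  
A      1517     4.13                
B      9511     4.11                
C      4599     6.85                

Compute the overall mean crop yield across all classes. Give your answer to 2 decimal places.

N = 15627; weights Wₕ = Nₕ/N = (0.0971, 0.6086, 0.2943).
x̄_st = Σ Wₕ·x̄ₕ = 0.0971·4.13 + 0.6086·4.11 + 0.2943·6.85 ≈ 4.9183...
→ 4.92.

4.92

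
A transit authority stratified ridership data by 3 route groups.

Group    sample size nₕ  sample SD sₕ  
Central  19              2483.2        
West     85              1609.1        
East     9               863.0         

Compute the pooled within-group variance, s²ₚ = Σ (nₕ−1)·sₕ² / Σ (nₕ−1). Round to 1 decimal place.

Degrees of freedom: 18 + 84 + 8 = 110.
Σ(nₕ−1)sₕ² = 18·6166282.24 + 84·2589202.81 + 8·744769 = 334444268.36.
s²ₚ = 334444268.36 / 110 = 3040402.440... → 3040402.4.

3040402.4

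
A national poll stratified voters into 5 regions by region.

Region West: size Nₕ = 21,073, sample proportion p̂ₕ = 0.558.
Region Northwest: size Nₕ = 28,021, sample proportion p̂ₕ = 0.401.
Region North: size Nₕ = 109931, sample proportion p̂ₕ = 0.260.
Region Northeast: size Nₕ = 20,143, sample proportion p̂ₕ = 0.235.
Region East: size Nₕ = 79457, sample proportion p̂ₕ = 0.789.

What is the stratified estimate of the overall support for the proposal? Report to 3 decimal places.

Wₕ = Nₕ/N with N = 258625: 0.0815, 0.1083, 0.4251, 0.0779, 0.3072.
p̂_st = 0.0815·0.558 + 0.1083·0.401 + 0.4251·0.260 + 0.0779·0.235 + 0.3072·0.789 ≈ 0.46013... → 0.460.

0.460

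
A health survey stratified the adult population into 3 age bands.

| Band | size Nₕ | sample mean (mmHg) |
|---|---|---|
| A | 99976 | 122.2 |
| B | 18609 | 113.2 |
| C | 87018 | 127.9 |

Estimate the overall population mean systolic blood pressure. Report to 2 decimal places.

N = 205603; weights Wₕ = Nₕ/N = (0.4863, 0.0905, 0.4232).
x̄_st = Σ Wₕ·x̄ₕ = 0.4863·122.2 + 0.0905·113.2 + 0.4232·127.9 ≈ 123.7978...
→ 123.80.

123.80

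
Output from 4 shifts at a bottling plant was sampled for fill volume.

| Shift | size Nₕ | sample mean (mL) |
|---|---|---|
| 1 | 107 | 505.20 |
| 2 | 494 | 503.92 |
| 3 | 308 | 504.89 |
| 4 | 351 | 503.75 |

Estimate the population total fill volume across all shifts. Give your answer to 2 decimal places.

Population total = Σ Nₕ·x̄ₕ (each stratum's size times its mean).
107·505.20 + 494·503.92 + 308·504.89 + 351·503.75 = 54056.4 + 248936.48 + 155506.12 + 176816.25 = 635315.25.

635315.25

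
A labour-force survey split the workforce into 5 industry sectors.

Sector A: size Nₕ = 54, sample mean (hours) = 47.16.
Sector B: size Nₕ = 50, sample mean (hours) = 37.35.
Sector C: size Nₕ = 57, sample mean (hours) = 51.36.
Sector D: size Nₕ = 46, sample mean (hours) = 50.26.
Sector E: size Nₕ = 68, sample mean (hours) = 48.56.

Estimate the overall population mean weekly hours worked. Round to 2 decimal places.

47.11

x̄_st = (Σ Nₕx̄ₕ) / (Σ Nₕ) = (54·47.16 + 50·37.35 + 57·51.36 + 46·50.26 + 68·48.56) / 275
= 12955.7 / 275 = 47.1116... → 47.11.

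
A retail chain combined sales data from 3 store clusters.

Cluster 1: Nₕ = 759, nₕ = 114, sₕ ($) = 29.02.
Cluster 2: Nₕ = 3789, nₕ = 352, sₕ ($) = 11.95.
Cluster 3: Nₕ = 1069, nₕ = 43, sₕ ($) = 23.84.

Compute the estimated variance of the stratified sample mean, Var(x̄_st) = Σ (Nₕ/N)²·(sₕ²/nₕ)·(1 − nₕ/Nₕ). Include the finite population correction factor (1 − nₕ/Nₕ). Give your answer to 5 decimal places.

0.74155

N = 5617. Term for each stratum: Wₕ²sₕ²/nₕ·(1−nₕ/Nₕ).
Var(x̄_st) = 0.11462586 + 0.16745127 + 0.45947328 = 0.74155041 → 0.74155.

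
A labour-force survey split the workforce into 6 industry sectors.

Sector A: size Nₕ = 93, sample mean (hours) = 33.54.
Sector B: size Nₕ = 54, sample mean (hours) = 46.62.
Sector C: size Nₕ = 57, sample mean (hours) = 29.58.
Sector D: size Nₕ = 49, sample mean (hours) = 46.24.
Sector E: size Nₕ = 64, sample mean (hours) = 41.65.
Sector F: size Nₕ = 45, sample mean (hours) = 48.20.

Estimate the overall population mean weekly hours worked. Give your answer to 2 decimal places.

39.84

N = 93 + 54 + 57 + 49 + 64 + 45 = 362.
Weight each subgroup mean by Nₕ/N and sum.
Σ Nₕx̄ₕ = 93·33.54 + 54·46.62 + 57·29.58 + 49·46.24 + 64·41.65 + 45·48.20 = 3119.22 + 2517.48 + 1686.06 + 2265.76 + 2665.6 + 2169 = 14423.12.
Divide by N: 14423.12 / 362 = 39.8429... → 39.84.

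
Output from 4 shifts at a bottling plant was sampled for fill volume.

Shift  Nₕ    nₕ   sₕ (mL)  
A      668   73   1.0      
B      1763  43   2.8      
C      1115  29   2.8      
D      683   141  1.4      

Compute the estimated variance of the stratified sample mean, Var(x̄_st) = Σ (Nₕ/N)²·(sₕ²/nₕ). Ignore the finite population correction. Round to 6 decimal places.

N = 4229. Term for each stratum: Wₕ²sₕ²/nₕ.
Var(x̄_st) = 0.000341786 + 0.031686689 + 0.018792841 + 0.000362579 = 0.051183895 → 0.051184.

0.051184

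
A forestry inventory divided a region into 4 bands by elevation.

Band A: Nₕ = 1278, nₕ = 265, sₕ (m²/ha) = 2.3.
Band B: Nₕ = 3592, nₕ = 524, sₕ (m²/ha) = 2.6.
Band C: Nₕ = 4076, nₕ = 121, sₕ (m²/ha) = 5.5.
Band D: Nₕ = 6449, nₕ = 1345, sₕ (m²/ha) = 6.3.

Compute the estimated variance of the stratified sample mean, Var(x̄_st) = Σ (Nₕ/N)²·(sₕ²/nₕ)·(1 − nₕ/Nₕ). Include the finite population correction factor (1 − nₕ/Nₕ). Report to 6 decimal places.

N = 15395. Term for each stratum: Wₕ²sₕ²/nₕ·(1−nₕ/Nₕ).
Var(x̄_st) = 0.000109041 + 0.000599857 + 0.017004399 + 0.004098288 = 0.021811585 → 0.021812.

0.021812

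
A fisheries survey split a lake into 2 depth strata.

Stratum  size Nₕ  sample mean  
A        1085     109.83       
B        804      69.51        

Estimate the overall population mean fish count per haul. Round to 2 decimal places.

92.67

N = 1889; weights Wₕ = Nₕ/N = (0.5744, 0.4256).
x̄_st = Σ Wₕ·x̄ₕ = 0.5744·109.83 + 0.4256·69.51 ≈ 92.6689...
→ 92.67.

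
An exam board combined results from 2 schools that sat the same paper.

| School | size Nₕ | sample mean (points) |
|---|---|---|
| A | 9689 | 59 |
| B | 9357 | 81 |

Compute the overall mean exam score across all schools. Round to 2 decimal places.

N = 9689 + 9357 = 19046.
Weight each subgroup mean by Nₕ/N and sum.
Σ Nₕx̄ₕ = 9689·59 + 9357·81 = 571651 + 757917 = 1329568.
Divide by N: 1329568 / 19046 = 69.8083... → 69.81.

69.81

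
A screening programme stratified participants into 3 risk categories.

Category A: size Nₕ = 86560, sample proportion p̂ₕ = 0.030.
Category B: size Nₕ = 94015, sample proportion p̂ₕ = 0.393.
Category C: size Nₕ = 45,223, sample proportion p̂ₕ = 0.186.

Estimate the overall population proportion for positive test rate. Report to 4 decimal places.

0.2124

N = 86560 + 94015 + 45223 = 225798.
Overall proportion = Σ (Nₕ/N)·p̂ₕ.
Σ Nₕp̂ₕ = 2596.8 + 36947.895 + 8411.478 = 47956.173.
47956.173 / 225798 = 0.212385... → 0.2124.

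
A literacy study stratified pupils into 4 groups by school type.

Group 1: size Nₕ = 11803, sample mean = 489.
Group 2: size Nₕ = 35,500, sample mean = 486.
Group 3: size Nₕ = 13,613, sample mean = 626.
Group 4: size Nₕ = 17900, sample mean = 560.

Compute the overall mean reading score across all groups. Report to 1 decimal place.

527.4

N = 11803 + 35500 + 13613 + 17900 = 78816.
The stratified mean weights each stratum mean by its population share Nₕ/N.
Σ Nₕx̄ₕ = 11803·489 + 35500·486 + 13613·626 + 17900·560 = 5771667 + 17253000 + 8521738 + 10024000 = 41570405.
Divide by N: 41570405 / 78816 = 527.436... → 527.4.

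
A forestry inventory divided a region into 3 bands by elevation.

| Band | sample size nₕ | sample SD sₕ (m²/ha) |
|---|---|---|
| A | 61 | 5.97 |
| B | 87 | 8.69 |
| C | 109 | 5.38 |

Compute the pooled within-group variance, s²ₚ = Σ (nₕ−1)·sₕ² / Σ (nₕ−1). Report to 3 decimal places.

46.295

A: (61−1)·5.97² = 60·35.6409 = 2138.454
B: (87−1)·8.69² = 86·75.5161 = 6494.3846
C: (109−1)·5.38² = 108·28.9444 = 3125.9952
Numerator = 11758.8338; denominator = Σ(nₕ−1) = 254.
s²ₚ = 11758.8338/254 = 46.29462... → 46.295.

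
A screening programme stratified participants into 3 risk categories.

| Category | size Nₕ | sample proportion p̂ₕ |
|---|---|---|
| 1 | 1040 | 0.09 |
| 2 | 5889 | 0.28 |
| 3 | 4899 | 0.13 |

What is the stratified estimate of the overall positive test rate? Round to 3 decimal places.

0.201

Wₕ = Nₕ/N with N = 11828: 0.0879, 0.4979, 0.4142.
p̂_st = 0.0879·0.09 + 0.4979·0.28 + 0.4142·0.13 ≈ 0.20117... → 0.201.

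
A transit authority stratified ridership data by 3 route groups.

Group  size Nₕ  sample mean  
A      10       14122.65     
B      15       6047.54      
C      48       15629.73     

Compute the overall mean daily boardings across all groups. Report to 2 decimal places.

x̄_st = (Σ Nₕx̄ₕ) / (Σ Nₕ) = (10·14122.65 + 15·6047.54 + 48·15629.73) / 73
= 982166.64 / 73 = 13454.3375... → 13454.34.

13454.34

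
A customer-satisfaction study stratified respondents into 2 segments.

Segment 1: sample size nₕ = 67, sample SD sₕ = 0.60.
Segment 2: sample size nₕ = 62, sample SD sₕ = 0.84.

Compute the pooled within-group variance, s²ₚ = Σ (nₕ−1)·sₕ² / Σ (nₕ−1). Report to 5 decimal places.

0.52600

1: (67−1)·0.60² = 66·0.36 = 23.76
2: (62−1)·0.84² = 61·0.7056 = 43.0416
Numerator = 66.8016; denominator = Σ(nₕ−1) = 127.
s²ₚ = 66.8016/127 = 0.5259969... → 0.52600.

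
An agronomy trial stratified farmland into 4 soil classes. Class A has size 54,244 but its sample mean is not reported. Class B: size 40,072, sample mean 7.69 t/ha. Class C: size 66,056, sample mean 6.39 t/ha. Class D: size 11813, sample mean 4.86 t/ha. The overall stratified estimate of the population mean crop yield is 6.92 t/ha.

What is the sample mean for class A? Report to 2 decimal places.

N = 54244 + 40072 + 66056 + 11813 = 172185.
Overall total = μ·N = 6.92·172185 = 1191520.2.
Subtract the known strata: 40072·7.69 + 66056·6.39 + 11813·4.86 = 787662.7.
Remaining total for class A: 1191520.2 − 787662.7 = 403857.5.
Divide by its size: 403857.5 / 54244 = 7.4452... → 7.45.

7.45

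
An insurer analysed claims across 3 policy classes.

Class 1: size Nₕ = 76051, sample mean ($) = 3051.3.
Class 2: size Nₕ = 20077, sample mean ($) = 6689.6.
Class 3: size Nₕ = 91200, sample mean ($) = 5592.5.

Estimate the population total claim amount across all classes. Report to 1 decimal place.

876397515.5

Population total = Σ Nₕ·x̄ₕ (each stratum's size times its mean).
76051·3051.3 + 20077·6689.6 + 91200·5592.5 = 232054416.3 + 134307099.2 + 510036000 = 876397515.5.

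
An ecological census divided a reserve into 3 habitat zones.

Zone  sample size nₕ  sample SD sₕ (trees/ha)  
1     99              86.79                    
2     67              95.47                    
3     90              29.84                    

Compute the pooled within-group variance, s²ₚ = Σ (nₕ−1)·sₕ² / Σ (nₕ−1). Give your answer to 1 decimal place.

1: (99−1)·86.79² = 98·7532.5041 = 738185.4018
2: (67−1)·95.47² = 66·9114.5209 = 601558.3794
3: (90−1)·29.84² = 89·890.4256 = 79247.8784
Numerator = 1418991.6596; denominator = Σ(nₕ−1) = 253.
s²ₚ = 1418991.6596/253 = 5608.663... → 5608.7.

5608.7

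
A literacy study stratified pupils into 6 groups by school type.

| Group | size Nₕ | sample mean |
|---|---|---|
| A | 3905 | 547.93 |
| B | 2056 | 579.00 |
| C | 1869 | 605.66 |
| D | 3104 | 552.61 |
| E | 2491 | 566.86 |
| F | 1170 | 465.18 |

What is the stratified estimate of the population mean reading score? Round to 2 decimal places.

x̄_st = (Σ Nₕx̄ₕ) / (Σ Nₕ) = (3905·547.93 + 2056·579.00 + 1869·605.66 + 3104·552.61 + 2491·566.86 + 1170·465.18) / 14595
= 8133679.49 / 14595 = 557.2922... → 557.29.

557.29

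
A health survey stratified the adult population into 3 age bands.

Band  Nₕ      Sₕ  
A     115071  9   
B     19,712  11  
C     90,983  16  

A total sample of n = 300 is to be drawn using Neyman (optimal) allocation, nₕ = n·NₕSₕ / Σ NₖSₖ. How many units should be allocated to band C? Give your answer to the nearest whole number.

161

A: NₕSₕ = 115071·9 = 1035639
B: NₕSₕ = 19712·11 = 216832
C: NₕSₕ = 90983·16 = 1455728
Σ NₕSₕ = 2708199.
n_C = 300·1455728/2708199 = 161.258... → 161.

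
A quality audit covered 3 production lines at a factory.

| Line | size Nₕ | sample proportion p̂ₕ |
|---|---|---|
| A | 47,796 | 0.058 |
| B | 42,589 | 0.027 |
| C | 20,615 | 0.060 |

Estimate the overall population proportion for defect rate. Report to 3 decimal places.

0.046

N = 47796 + 42589 + 20615 = 111000.
Overall proportion = Σ (Nₕ/N)·p̂ₕ.
Σ Nₕp̂ₕ = 2772.168 + 1149.903 + 1236.9 = 5158.971.
5158.971 / 111000 = 0.04648... → 0.046.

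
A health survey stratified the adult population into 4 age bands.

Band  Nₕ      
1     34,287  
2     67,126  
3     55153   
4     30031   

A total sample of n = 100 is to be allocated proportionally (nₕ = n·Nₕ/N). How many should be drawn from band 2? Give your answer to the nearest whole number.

36

Share of band 2 = 67126/186597 = 0.35974.
Allocate 100 × 0.35974 = 35.974... → 36.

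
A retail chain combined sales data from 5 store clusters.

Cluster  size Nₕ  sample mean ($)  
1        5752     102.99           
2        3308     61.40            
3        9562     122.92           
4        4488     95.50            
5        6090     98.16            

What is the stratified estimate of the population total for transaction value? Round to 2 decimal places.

Population total = Σ Nₕ·x̄ₕ (each stratum's size times its mean).
5752·102.99 + 3308·61.40 + 9562·122.92 + 4488·95.50 + 6090·98.16 = 592398.48 + 203111.2 + 1175361.04 + 428604 + 597794.4 = 2997269.12.

2997269.12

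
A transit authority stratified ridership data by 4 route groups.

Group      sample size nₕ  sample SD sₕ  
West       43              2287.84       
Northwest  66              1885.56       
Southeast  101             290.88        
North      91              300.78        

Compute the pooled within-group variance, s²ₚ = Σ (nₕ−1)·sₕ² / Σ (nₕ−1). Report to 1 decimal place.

West: (43−1)·2287.84² = 42·5234211.8656 = 219836898.3552
Northwest: (66−1)·1885.56² = 65·3555336.5136 = 231096873.384
Southeast: (101−1)·290.88² = 100·84611.1744 = 8461117.44
North: (91−1)·300.78² = 90·90468.6084 = 8142174.756
Numerator = 467537063.9352; denominator = Σ(nₕ−1) = 297.
s²ₚ = 467537063.9352/297 = 1574198.868... → 1574198.9.

1574198.9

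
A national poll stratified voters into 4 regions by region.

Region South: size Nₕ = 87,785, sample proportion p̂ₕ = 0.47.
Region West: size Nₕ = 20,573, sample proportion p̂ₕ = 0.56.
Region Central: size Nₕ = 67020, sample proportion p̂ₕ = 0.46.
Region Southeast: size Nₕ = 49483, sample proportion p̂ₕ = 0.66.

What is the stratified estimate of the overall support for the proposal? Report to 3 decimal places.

0.517

N = 87785 + 20573 + 67020 + 49483 = 224861.
Overall proportion = Σ (Nₕ/N)·p̂ₕ.
Σ Nₕp̂ₕ = 41258.95 + 11520.88 + 30829.2 + 32658.78 = 116267.81.
116267.81 / 224861 = 0.51707... → 0.517.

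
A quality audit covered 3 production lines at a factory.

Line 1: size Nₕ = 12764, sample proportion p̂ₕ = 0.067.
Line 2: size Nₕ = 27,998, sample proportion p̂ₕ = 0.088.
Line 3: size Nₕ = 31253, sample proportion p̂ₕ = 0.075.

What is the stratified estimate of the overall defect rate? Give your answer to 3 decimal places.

Wₕ = Nₕ/N with N = 72015: 0.1772, 0.3888, 0.4340.
p̂_st = 0.1772·0.067 + 0.3888·0.088 + 0.4340·0.075 ≈ 0.07864... → 0.079.

0.079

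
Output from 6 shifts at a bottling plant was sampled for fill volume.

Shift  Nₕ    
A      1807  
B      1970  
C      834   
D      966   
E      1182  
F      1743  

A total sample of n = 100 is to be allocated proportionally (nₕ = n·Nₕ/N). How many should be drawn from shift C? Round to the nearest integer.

N = 1807 + 1970 + 834 + 966 + 1182 + 1743 = 8502.
n_C = 100·834/8502 = 9.809... → 10.

10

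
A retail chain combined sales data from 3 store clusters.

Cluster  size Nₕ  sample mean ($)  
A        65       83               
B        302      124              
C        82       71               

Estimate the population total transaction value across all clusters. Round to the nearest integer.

Population total = Σ Nₕ·x̄ₕ (each stratum's size times its mean).
65·83 + 302·124 + 82·71 = 5395 + 37448 + 5822 = 48665.

48665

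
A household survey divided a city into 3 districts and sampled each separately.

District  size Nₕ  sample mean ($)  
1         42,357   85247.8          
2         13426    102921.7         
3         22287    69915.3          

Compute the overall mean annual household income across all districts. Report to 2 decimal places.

83910.21

N = 78070; weights Wₕ = Nₕ/N = (0.5426, 0.1720, 0.2855).
x̄_st = Σ Wₕ·x̄ₕ = 0.5426·85247.8 + 0.1720·102921.7 + 0.2855·69915.3 ≈ 83910.2101...
→ 83910.21.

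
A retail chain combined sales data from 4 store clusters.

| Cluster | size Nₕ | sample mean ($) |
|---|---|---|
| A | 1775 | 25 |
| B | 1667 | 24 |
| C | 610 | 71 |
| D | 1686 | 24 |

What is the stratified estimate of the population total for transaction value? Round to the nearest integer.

A: 1775·25 = 44375
B: 1667·24 = 40008
C: 610·71 = 43310
D: 1686·24 = 40464
τ̂ = Σ Nₕx̄ₕ = 168157.

168157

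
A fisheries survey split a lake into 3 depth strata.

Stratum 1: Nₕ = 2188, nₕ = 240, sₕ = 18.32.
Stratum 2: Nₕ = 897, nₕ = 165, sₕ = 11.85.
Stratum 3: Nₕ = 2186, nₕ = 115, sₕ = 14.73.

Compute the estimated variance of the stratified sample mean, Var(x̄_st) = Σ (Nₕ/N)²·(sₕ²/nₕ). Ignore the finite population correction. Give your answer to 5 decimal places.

0.59011

N = 5271. Term for each stratum: Wₕ²sₕ²/nₕ.
Var(x̄_st) = 0.24096186 + 0.02464629 + 0.32450541 = 0.59011356 → 0.59011.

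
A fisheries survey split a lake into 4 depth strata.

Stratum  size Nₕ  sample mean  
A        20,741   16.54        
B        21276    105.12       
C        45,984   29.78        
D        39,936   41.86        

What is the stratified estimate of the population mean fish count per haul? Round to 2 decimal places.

43.93

N = 127937; weights Wₕ = Nₕ/N = (0.1621, 0.1663, 0.3594, 0.3122).
x̄_st = Σ Wₕ·x̄ₕ = 0.1621·16.54 + 0.1663·105.12 + 0.3594·29.78 + 0.3122·41.86 ≈ 43.9334...
→ 43.93.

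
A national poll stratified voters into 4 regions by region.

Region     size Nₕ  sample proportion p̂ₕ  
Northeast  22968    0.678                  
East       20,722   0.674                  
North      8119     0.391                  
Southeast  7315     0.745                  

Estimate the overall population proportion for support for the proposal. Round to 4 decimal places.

N = 22968 + 20722 + 8119 + 7315 = 59124.
Overall proportion = Σ (Nₕ/N)·p̂ₕ.
Σ Nₕp̂ₕ = 15572.304 + 13966.628 + 3174.529 + 5449.675 = 38163.136.
38163.136 / 59124 = 0.645476... → 0.6455.

0.6455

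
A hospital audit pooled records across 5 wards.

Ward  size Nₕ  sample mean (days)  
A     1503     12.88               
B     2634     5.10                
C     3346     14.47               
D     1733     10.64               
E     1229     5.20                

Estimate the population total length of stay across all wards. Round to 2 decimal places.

A: 1503·12.88 = 19358.64
B: 2634·5.10 = 13433.4
C: 3346·14.47 = 48416.62
D: 1733·10.64 = 18439.12
E: 1229·5.20 = 6390.8
τ̂ = Σ Nₕx̄ₕ = 106038.58.

106038.58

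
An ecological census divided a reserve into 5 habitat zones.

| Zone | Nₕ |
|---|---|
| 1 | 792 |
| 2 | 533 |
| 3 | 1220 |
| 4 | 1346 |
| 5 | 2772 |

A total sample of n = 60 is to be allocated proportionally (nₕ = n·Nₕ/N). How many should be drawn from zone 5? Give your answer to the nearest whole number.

Share of zone 5 = 2772/6663 = 0.41603.
Allocate 60 × 0.41603 = 24.962... → 25.

25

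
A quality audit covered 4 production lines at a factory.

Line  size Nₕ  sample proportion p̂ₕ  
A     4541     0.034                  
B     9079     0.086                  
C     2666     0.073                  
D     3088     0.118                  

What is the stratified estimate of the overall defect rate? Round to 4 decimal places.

N = 4541 + 9079 + 2666 + 3088 = 19374.
Overall proportion = Σ (Nₕ/N)·p̂ₕ.
Σ Nₕp̂ₕ = 154.394 + 780.794 + 194.618 + 364.384 = 1494.19.
1494.19 / 19374 = 0.077123... → 0.0771.

0.0771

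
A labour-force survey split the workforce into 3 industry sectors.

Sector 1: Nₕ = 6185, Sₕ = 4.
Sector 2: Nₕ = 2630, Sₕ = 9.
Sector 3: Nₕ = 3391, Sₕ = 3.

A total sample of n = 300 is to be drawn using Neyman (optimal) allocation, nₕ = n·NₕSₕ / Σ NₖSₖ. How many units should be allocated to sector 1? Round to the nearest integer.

Σ NₕSₕ = 6185·4 + 2630·9 + 3391·3 = 58583.
Share for 1: 24740/58583 = 0.42231.
n_1 = 300 × 0.42231 = 126.692... → 127.

127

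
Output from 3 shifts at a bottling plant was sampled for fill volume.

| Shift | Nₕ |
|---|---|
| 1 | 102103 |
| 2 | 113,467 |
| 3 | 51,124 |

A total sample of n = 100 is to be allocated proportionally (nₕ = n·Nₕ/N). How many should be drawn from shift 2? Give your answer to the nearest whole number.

N = 102103 + 113467 + 51124 = 266694.
n_2 = 100·113467/266694 = 42.546... → 43.

43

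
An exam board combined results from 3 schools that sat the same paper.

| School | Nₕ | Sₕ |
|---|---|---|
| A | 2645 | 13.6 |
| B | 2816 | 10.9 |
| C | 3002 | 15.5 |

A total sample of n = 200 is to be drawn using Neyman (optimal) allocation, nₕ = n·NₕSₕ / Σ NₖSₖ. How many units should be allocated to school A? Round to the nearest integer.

64

Σ NₕSₕ = 2645·13.6 + 2816·10.9 + 3002·15.5 = 113197.4.
Share for A: 35972/113197.4 = 0.31778.
n_A = 200 × 0.31778 = 63.556... → 64.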